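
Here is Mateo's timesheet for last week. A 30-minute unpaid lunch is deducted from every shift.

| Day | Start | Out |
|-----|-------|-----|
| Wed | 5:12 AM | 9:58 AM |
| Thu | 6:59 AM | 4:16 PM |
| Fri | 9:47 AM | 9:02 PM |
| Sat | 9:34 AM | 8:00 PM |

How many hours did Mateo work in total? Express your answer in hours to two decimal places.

Wed: 5:12 AM–9:58 AM = 4 h 46 min; less 30 min break → 4 h 16 min
Thu: 6:59 AM–4:16 PM = 9 h 17 min; less 30 min break → 8 h 47 min
Fri: 9:47 AM–9:02 PM = 11 h 15 min; less 30 min break → 10 h 45 min
Sat: 9:34 AM–8:00 PM = 10 h 26 min; less 30 min break → 9 h 56 min
Total: 4 h 16 min + 8 h 47 min + 10 h 45 min + 9 h 56 min = 33 h 44 min.

33.73 hours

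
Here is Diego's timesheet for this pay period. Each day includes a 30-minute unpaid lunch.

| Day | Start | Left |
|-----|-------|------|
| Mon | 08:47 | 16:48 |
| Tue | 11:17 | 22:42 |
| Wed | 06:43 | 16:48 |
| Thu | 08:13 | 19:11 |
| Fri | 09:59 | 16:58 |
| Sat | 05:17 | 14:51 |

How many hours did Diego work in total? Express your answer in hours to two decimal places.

Mon: 08:47–16:48 = 8 h 1 min; less 30 min break → 7 h 31 min
Tue: 11:17–22:42 = 11 h 25 min; less 30 min break → 10 h 55 min
Wed: 06:43–16:48 = 10 h 5 min; less 30 min break → 9 h 35 min
Thu: 08:13–19:11 = 10 h 58 min; less 30 min break → 10 h 28 min
Fri: 09:59–16:58 = 6 h 59 min; less 30 min break → 6 h 29 min
Sat: 05:17–14:51 = 9 h 34 min; less 30 min break → 9 h 4 min
Total: 7 h 31 min + 10 h 55 min + 9 h 35 min + 10 h 28 min + 6 h 29 min + 9 h 4 min = 54 h 2 min.

54.03 hours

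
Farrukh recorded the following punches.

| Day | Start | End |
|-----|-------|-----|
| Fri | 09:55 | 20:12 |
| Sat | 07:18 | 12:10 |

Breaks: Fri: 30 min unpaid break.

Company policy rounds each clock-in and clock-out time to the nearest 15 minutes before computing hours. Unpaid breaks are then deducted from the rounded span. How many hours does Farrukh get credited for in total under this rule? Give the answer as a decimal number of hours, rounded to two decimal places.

14.75 hours

Fri: in 09:55→10:00, out 20:12→20:15; 10 h 15 min − 30 min = 9 h 45 min
Sat: in 07:18→07:15, out 12:10→12:15; 5 h 0 min
Total credited: 14 h 45 min.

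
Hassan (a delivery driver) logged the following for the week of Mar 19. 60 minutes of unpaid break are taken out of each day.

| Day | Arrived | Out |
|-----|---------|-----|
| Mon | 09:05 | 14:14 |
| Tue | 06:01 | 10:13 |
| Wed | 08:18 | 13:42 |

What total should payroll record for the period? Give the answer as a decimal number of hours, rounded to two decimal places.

11.75 hours

Mon: 09:05–14:14 = 5 h 9 min; less 60 min break → 4 h 9 min
Tue: 06:01–10:13 = 4 h 12 min; less 60 min break → 3 h 12 min
Wed: 08:18–13:42 = 5 h 24 min; less 60 min break → 4 h 24 min
Total: 4 h 9 min + 3 h 12 min + 4 h 24 min = 11 h 45 min.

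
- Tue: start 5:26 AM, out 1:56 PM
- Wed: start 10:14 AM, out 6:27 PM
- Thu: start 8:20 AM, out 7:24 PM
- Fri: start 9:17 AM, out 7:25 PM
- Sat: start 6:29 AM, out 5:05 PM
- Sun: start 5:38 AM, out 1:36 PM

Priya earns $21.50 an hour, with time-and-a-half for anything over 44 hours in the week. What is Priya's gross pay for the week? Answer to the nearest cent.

$1348.59

Tue: 5:26 AM–1:56 PM = 8 h 30 min
Wed: 10:14 AM–6:27 PM = 8 h 13 min
Thu: 8:20 AM–7:24 PM = 11 h 4 min
Fri: 9:17 AM–7:25 PM = 10 h 8 min
Sat: 6:29 AM–5:05 PM = 10 h 36 min
Sun: 5:38 AM–1:36 PM = 7 h 58 min
Total worked: 56 h 29 min = 3389 min.
Regular 44 h 0 min = 2640 min at $21.50/h; overtime 12 h 29 min = 749 min at $32.25/h.
Pay = (2640 × $21.50 + 749 × $32.25) ÷ 60 = $1348.59.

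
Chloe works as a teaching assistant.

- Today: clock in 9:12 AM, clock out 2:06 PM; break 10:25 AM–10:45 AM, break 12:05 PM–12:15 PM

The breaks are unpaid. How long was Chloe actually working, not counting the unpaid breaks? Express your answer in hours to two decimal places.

Today: 9:12 AM–2:06 PM = 4 h 54 min; less 30 min break → 4 h 24 min

4.40 hours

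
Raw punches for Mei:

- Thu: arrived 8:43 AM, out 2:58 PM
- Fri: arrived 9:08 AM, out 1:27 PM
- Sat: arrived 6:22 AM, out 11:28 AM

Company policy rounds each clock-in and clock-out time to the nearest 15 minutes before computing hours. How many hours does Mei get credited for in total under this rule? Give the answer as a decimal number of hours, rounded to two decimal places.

Thu: in 8:43 AM→8:45 AM, out 2:58 PM→3:00 PM; 6 h 15 min
Fri: in 9:08 AM→9:15 AM, out 1:27 PM→1:30 PM; 4 h 15 min
Sat: in 6:22 AM→6:15 AM, out 11:28 AM→11:30 AM; 5 h 15 min
Total credited: 15 h 45 min.

15.75 hours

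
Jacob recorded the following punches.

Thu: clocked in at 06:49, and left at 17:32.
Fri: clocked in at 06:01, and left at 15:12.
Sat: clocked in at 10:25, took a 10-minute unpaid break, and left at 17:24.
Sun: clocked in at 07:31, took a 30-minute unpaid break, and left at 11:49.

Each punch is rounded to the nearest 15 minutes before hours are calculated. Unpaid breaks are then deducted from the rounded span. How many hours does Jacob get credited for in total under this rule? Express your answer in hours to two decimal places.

30.58 hours

Thu: in 06:49→06:45, out 17:32→17:30; 10 h 45 min
Fri: in 06:01→06:00, out 15:12→15:15; 9 h 15 min
Sat: in 10:25→10:30, out 17:24→17:30; 7 h 0 min − 10 min = 6 h 50 min
Sun: in 07:31→07:30, out 11:49→11:45; 4 h 15 min − 30 min = 3 h 45 min
Total credited: 30 h 35 min.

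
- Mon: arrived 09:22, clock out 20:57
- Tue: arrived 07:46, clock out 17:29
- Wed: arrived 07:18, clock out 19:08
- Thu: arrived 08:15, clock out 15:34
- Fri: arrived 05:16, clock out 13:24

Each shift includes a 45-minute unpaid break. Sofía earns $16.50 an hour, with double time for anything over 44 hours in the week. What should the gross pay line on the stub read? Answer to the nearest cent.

Mon: 09:22–20:57 = 11 h 35 min; less 45 min break → 10 h 50 min
Tue: 07:46–17:29 = 9 h 43 min; less 45 min break → 8 h 58 min
Wed: 07:18–19:08 = 11 h 50 min; less 45 min break → 11 h 5 min
Thu: 08:15–15:34 = 7 h 19 min; less 45 min break → 6 h 34 min
Fri: 05:16–13:24 = 8 h 8 min; less 45 min break → 7 h 23 min
Total worked: 44 h 50 min = 2690 min.
Regular 44 h 0 min = 2640 min at $16.50/h; overtime 0 h 50 min = 50 min at $33.00/h.
Pay = (2640 × $16.50 + 50 × $33.00) ÷ 60 = $753.50.

$753.50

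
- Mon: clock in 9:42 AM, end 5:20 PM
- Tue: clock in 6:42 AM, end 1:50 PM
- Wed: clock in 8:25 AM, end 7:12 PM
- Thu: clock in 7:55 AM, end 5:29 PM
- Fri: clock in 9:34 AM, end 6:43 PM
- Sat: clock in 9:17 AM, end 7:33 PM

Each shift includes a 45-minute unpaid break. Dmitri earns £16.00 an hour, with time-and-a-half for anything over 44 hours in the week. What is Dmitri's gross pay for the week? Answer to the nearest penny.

£848.80

Mon: 9:42 AM–5:20 PM = 7 h 38 min; less 45 min break → 6 h 53 min
Tue: 6:42 AM–1:50 PM = 7 h 8 min; less 45 min break → 6 h 23 min
Wed: 8:25 AM–7:12 PM = 10 h 47 min; less 45 min break → 10 h 2 min
Thu: 7:55 AM–5:29 PM = 9 h 34 min; less 45 min break → 8 h 49 min
Fri: 9:34 AM–6:43 PM = 9 h 9 min; less 45 min break → 8 h 24 min
Sat: 9:17 AM–7:33 PM = 10 h 16 min; less 45 min break → 9 h 31 min
Total worked: 50 h 2 min = 3002 min.
Regular 44 h 0 min = 2640 min at £16.00/h; overtime 6 h 2 min = 362 min at £24.00/h.
Pay = (2640 × £16.00 + 362 × £24.00) ÷ 60 = £848.80.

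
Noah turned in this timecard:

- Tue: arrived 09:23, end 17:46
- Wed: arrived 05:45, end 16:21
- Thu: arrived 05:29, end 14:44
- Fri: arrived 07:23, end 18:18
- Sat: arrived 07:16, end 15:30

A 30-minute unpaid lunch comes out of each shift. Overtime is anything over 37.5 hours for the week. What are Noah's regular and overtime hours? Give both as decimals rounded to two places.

Regular 37.50 hours, overtime 7.38 hours

Tue: 09:23–17:46 = 8 h 23 min; less 30 min break → 7 h 53 min
Wed: 05:45–16:21 = 10 h 36 min; less 30 min break → 10 h 6 min
Thu: 05:29–14:44 = 9 h 15 min; less 30 min break → 8 h 45 min
Fri: 07:23–18:18 = 10 h 55 min; less 30 min break → 10 h 25 min
Sat: 07:16–15:30 = 8 h 14 min; less 30 min break → 7 h 44 min
Total worked: 44 h 53 min = 44.88 h.
Threshold 37.5 h → overtime 7 h 23 min, regular 37 h 30 min.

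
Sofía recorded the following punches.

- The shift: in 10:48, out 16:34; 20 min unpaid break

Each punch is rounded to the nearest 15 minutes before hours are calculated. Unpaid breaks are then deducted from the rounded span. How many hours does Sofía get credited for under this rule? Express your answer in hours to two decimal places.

5.42 hours

The shift: in 10:48→10:45, out 16:34→16:30; 5 h 45 min − 20 min = 5 h 25 min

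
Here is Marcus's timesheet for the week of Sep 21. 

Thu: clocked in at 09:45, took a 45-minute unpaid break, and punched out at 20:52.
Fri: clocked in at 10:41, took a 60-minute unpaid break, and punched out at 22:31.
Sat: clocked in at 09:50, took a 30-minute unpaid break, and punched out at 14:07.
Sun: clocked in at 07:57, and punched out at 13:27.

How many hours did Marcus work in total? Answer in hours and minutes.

30 h 29 min

Thu: 09:45–20:52 = 11 h 7 min; less 45 min break → 10 h 22 min
Fri: 10:41–22:31 = 11 h 50 min; less 60 min break → 10 h 50 min
Sat: 09:50–14:07 = 4 h 17 min; less 30 min break → 3 h 47 min
Sun: 07:57–13:27 = 5 h 30 min
Total: 10 h 22 min + 10 h 50 min + 3 h 47 min + 5 h 30 min = 30 h 29 min.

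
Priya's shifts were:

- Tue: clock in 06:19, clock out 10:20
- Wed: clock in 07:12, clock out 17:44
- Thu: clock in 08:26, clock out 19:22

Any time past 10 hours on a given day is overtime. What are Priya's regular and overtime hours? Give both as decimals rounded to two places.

Regular 24.02 hours, overtime 1.47 hours

Tue: 06:19–10:20 = 4 h 1 min
Wed: 07:12–17:44 = 10 h 32 min
Thu: 08:26–19:22 = 10 h 56 min
Tue reg 4 h 1 min / OT 0 h 0 min; Wed reg 10 h 0 min / OT 0 h 32 min; Thu reg 10 h 0 min / OT 0 h 56 min.
Totals: regular 24 h 1 min, overtime 1 h 28 min.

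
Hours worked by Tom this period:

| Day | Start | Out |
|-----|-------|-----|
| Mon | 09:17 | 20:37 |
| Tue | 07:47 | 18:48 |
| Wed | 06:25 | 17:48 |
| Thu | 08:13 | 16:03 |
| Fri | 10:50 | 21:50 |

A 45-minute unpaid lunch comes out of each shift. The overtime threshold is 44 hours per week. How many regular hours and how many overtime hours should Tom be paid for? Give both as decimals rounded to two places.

Regular 44.00 hours, overtime 4.82 hours

Mon: 09:17–20:37 = 11 h 20 min; less 45 min break → 10 h 35 min
Tue: 07:47–18:48 = 11 h 1 min; less 45 min break → 10 h 16 min
Wed: 06:25–17:48 = 11 h 23 min; less 45 min break → 10 h 38 min
Thu: 08:13–16:03 = 7 h 50 min; less 45 min break → 7 h 5 min
Fri: 10:50–21:50 = 11 h 0 min; less 45 min break → 10 h 15 min
Total worked: 48 h 49 min = 48.82 h.
Threshold 44 h → overtime 4 h 49 min, regular 44 h 0 min.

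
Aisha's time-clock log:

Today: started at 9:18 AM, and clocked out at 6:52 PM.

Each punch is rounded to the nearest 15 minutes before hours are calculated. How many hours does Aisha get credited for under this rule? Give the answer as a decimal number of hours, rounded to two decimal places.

9.50 hours

Today: in 9:18 AM→9:15 AM, out 6:52 PM→6:45 PM; 9 h 30 min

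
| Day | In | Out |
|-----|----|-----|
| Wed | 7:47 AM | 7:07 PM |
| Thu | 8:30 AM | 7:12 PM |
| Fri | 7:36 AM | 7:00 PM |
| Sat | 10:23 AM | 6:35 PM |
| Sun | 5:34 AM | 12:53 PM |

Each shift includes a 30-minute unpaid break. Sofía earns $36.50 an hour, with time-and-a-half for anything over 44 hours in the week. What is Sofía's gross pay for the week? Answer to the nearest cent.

$1740.14

Wed: 7:47 AM–7:07 PM = 11 h 20 min; less 30 min break → 10 h 50 min
Thu: 8:30 AM–7:12 PM = 10 h 42 min; less 30 min break → 10 h 12 min
Fri: 7:36 AM–7:00 PM = 11 h 24 min; less 30 min break → 10 h 54 min
Sat: 10:23 AM–6:35 PM = 8 h 12 min; less 30 min break → 7 h 42 min
Sun: 5:34 AM–12:53 PM = 7 h 19 min; less 30 min break → 6 h 49 min
Total worked: 46 h 27 min = 2787 min.
Regular 44 h 0 min = 2640 min at $36.50/h; overtime 2 h 27 min = 147 min at $54.75/h.
Pay = (2640 × $36.50 + 147 × $54.75) ÷ 60 = $1740.14.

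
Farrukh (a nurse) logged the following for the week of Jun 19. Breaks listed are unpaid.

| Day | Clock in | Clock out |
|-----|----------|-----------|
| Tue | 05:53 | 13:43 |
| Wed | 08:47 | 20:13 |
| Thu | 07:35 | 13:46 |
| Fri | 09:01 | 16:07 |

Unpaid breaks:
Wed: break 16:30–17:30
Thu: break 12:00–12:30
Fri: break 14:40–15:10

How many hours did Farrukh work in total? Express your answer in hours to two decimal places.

Tue: 05:53–13:43 = 7 h 50 min
Wed: 08:47–20:13 = 11 h 26 min; less 60 min break → 10 h 26 min
Thu: 07:35–13:46 = 6 h 11 min; less 30 min break → 5 h 41 min
Fri: 09:01–16:07 = 7 h 6 min; less 30 min break → 6 h 36 min
Total: 7 h 50 min + 10 h 26 min + 5 h 41 min + 6 h 36 min = 30 h 33 min.

30.55 hours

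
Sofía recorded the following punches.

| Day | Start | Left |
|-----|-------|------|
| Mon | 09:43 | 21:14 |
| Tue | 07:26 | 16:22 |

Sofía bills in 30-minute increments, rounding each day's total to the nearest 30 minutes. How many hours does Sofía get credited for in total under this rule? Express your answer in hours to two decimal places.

Mon: 09:43–21:14 = 11 h 31 min → rounds to 11 h 30 min
Tue: 07:26–16:22 = 8 h 56 min → rounds to 9 h 0 min
Total credited: 20 h 30 min.

20.50 hours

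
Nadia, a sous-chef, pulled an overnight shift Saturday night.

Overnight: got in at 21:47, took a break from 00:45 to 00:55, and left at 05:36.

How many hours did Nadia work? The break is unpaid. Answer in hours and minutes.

7 h 39 min

Overnight: 21:47 → midnight = 2 h 13 min; midnight → 05:36 = 5 h 36 min; span 7 h 49 min; less 10 min break → 7 h 39 min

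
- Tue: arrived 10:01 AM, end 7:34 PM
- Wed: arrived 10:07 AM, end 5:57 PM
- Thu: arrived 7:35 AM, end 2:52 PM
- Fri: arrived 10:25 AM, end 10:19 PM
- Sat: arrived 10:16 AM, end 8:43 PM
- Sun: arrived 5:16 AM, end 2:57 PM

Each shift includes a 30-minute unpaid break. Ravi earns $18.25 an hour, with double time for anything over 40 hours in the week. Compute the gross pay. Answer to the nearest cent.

$1230.05

Tue: 10:01 AM–7:34 PM = 9 h 33 min; less 30 min break → 9 h 3 min
Wed: 10:07 AM–5:57 PM = 7 h 50 min; less 30 min break → 7 h 20 min
Thu: 7:35 AM–2:52 PM = 7 h 17 min; less 30 min break → 6 h 47 min
Fri: 10:25 AM–10:19 PM = 11 h 54 min; less 30 min break → 11 h 24 min
Sat: 10:16 AM–8:43 PM = 10 h 27 min; less 30 min break → 9 h 57 min
Sun: 5:16 AM–2:57 PM = 9 h 41 min; less 30 min break → 9 h 11 min
Total worked: 53 h 42 min = 3222 min.
Regular 40 h 0 min = 2400 min at $18.25/h; overtime 13 h 42 min = 822 min at $36.50/h.
Pay = (2400 × $18.25 + 822 × $36.50) ÷ 60 = $1230.05.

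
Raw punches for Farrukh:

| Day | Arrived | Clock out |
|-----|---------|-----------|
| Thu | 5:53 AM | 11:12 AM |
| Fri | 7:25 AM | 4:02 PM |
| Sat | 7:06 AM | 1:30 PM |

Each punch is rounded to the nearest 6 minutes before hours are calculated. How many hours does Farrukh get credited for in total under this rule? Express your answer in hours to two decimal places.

Thu: in 5:53 AM→5:54 AM, out 11:12 AM→11:12 AM; 5 h 18 min
Fri: in 7:25 AM→7:24 AM, out 4:02 PM→4:00 PM; 8 h 36 min
Sat: in 7:06 AM→7:06 AM, out 1:30 PM→1:30 PM; 6 h 24 min
Total credited: 20 h 18 min.

20.30 hours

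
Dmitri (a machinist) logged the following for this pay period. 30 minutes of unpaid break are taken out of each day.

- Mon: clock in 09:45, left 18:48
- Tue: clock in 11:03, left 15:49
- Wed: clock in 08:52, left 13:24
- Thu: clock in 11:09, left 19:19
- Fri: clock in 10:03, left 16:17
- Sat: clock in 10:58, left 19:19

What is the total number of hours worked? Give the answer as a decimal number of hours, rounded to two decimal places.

38.10 hours

Mon: 09:45–18:48 = 9 h 3 min; less 30 min break → 8 h 33 min
Tue: 11:03–15:49 = 4 h 46 min; less 30 min break → 4 h 16 min
Wed: 08:52–13:24 = 4 h 32 min; less 30 min break → 4 h 2 min
Thu: 11:09–19:19 = 8 h 10 min; less 30 min break → 7 h 40 min
Fri: 10:03–16:17 = 6 h 14 min; less 30 min break → 5 h 44 min
Sat: 10:58–19:19 = 8 h 21 min; less 30 min break → 7 h 51 min
Total: 8 h 33 min + 4 h 16 min + 4 h 2 min + 7 h 40 min + 5 h 44 min + 7 h 51 min = 38 h 6 min.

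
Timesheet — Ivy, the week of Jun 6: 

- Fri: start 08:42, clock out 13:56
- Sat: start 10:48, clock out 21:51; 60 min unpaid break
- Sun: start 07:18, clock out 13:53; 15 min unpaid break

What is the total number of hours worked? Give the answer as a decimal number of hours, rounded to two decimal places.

21.62 hours

Fri: 08:42–13:56 = 5 h 14 min
Sat: 10:48–21:51 = 11 h 3 min; less 60 min break → 10 h 3 min
Sun: 07:18–13:53 = 6 h 35 min; less 15 min break → 6 h 20 min
Total: 5 h 14 min + 10 h 3 min + 6 h 20 min = 21 h 37 min.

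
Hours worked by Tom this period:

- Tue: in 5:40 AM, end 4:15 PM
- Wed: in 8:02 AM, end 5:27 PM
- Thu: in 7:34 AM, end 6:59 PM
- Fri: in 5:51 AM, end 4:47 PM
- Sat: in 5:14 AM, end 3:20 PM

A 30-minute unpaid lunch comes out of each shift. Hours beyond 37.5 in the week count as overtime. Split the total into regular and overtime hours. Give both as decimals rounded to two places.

Tue: 5:40 AM–4:15 PM = 10 h 35 min; less 30 min break → 10 h 5 min
Wed: 8:02 AM–5:27 PM = 9 h 25 min; less 30 min break → 8 h 55 min
Thu: 7:34 AM–6:59 PM = 11 h 25 min; less 30 min break → 10 h 55 min
Fri: 5:51 AM–4:47 PM = 10 h 56 min; less 30 min break → 10 h 26 min
Sat: 5:14 AM–3:20 PM = 10 h 6 min; less 30 min break → 9 h 36 min
Total worked: 49 h 57 min = 49.95 h.
Threshold 37.5 h → overtime 12 h 27 min, regular 37 h 30 min.

Regular 37.50 hours, overtime 12.45 hours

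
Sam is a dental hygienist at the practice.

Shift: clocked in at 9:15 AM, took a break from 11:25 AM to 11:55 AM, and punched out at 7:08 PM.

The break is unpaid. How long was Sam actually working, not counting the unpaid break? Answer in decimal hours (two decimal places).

Shift: 9:15 AM–7:08 PM = 9 h 53 min; less 30 min break → 9 h 23 min

9.38 hours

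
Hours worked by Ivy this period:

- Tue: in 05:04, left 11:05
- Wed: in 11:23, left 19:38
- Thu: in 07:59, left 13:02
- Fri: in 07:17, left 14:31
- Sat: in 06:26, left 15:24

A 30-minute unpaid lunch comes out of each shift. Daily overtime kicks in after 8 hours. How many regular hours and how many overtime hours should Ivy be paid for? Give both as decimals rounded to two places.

Tue: 05:04–11:05 = 6 h 1 min; less 30 min break → 5 h 31 min
Wed: 11:23–19:38 = 8 h 15 min; less 30 min break → 7 h 45 min
Thu: 07:59–13:02 = 5 h 3 min; less 30 min break → 4 h 33 min
Fri: 07:17–14:31 = 7 h 14 min; less 30 min break → 6 h 44 min
Sat: 06:26–15:24 = 8 h 58 min; less 30 min break → 8 h 28 min
Tue reg 5 h 31 min / OT 0 h 0 min; Wed reg 7 h 45 min / OT 0 h 0 min; Thu reg 4 h 33 min / OT 0 h 0 min; Fri reg 6 h 44 min / OT 0 h 0 min; Sat reg 8 h 0 min / OT 0 h 28 min.
Totals: regular 32 h 33 min, overtime 0 h 28 min.

Regular 32.55 hours, overtime 0.47 hours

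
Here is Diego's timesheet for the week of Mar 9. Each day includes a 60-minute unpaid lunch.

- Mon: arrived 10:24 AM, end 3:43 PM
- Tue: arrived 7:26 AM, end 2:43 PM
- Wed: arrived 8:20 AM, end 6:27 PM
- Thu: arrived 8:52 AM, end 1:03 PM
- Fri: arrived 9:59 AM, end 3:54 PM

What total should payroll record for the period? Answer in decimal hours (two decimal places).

27.82 hours

Mon: 10:24 AM–3:43 PM = 5 h 19 min; less 60 min break → 4 h 19 min
Tue: 7:26 AM–2:43 PM = 7 h 17 min; less 60 min break → 6 h 17 min
Wed: 8:20 AM–6:27 PM = 10 h 7 min; less 60 min break → 9 h 7 min
Thu: 8:52 AM–1:03 PM = 4 h 11 min; less 60 min break → 3 h 11 min
Fri: 9:59 AM–3:54 PM = 5 h 55 min; less 60 min break → 4 h 55 min
Total: 4 h 19 min + 6 h 17 min + 9 h 7 min + 3 h 11 min + 4 h 55 min = 27 h 49 min.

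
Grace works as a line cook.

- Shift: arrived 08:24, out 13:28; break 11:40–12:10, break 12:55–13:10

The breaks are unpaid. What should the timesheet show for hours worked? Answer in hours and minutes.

4 h 19 min

Shift: 08:24–13:28 = 5 h 4 min; less 45 min break → 4 h 19 min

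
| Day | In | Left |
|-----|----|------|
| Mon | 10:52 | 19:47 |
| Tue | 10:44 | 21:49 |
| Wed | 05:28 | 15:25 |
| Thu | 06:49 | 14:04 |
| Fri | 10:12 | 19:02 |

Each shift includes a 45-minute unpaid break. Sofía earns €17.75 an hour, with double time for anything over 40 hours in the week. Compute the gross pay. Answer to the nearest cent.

€791.06

Mon: 10:52–19:47 = 8 h 55 min; less 45 min break → 8 h 10 min
Tue: 10:44–21:49 = 11 h 5 min; less 45 min break → 10 h 20 min
Wed: 05:28–15:25 = 9 h 57 min; less 45 min break → 9 h 12 min
Thu: 06:49–14:04 = 7 h 15 min; less 45 min break → 6 h 30 min
Fri: 10:12–19:02 = 8 h 50 min; less 45 min break → 8 h 5 min
Total worked: 42 h 17 min = 2537 min.
Regular 40 h 0 min = 2400 min at €17.75/h; overtime 2 h 17 min = 137 min at €35.50/h.
Pay = (2400 × €17.75 + 137 × €35.50) ÷ 60 = €791.06.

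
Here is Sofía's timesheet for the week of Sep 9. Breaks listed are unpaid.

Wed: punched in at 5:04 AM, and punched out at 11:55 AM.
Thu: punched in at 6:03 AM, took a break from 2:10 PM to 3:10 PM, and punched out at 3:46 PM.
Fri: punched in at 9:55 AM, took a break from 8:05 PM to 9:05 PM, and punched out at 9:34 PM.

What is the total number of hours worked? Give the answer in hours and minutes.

Wed: 5:04 AM–11:55 AM = 6 h 51 min
Thu: 6:03 AM–3:46 PM = 9 h 43 min; less 60 min break → 8 h 43 min
Fri: 9:55 AM–9:34 PM = 11 h 39 min; less 60 min break → 10 h 39 min
Total: 6 h 51 min + 8 h 43 min + 10 h 39 min = 26 h 13 min.

26 h 13 min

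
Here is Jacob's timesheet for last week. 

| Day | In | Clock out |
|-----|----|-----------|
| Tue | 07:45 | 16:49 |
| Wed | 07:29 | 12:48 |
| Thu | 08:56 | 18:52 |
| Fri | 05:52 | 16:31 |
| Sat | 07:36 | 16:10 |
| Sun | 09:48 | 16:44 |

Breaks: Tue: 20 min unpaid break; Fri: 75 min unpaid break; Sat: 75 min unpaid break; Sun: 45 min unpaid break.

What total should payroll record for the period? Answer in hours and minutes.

Tue: 07:45–16:49 = 9 h 4 min; less 20 min break → 8 h 44 min
Wed: 07:29–12:48 = 5 h 19 min
Thu: 08:56–18:52 = 9 h 56 min
Fri: 05:52–16:31 = 10 h 39 min; less 75 min break → 9 h 24 min
Sat: 07:36–16:10 = 8 h 34 min; less 75 min break → 7 h 19 min
Sun: 09:48–16:44 = 6 h 56 min; less 45 min break → 6 h 11 min
Total: 8 h 44 min + 5 h 19 min + 9 h 56 min + 9 h 24 min + 7 h 19 min + 6 h 11 min = 46 h 53 min.

46 h 53 min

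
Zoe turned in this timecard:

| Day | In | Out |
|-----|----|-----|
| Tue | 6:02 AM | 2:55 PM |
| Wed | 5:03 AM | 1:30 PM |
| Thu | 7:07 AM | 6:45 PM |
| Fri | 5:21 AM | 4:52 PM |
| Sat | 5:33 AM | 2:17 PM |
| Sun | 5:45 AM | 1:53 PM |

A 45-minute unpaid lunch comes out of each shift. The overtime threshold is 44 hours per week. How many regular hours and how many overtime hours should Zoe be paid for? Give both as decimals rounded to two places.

Regular 44.00 hours, overtime 8.85 hours

Tue: 6:02 AM–2:55 PM = 8 h 53 min; less 45 min break → 8 h 8 min
Wed: 5:03 AM–1:30 PM = 8 h 27 min; less 45 min break → 7 h 42 min
Thu: 7:07 AM–6:45 PM = 11 h 38 min; less 45 min break → 10 h 53 min
Fri: 5:21 AM–4:52 PM = 11 h 31 min; less 45 min break → 10 h 46 min
Sat: 5:33 AM–2:17 PM = 8 h 44 min; less 45 min break → 7 h 59 min
Sun: 5:45 AM–1:53 PM = 8 h 8 min; less 45 min break → 7 h 23 min
Total worked: 52 h 51 min = 52.85 h.
Threshold 44 h → overtime 8 h 51 min, regular 44 h 0 min.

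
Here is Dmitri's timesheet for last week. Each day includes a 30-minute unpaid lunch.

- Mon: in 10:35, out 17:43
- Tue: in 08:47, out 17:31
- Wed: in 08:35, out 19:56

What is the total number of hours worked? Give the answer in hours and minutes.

25 h 43 min

Mon: 10:35–17:43 = 7 h 8 min; less 30 min break → 6 h 38 min
Tue: 08:47–17:31 = 8 h 44 min; less 30 min break → 8 h 14 min
Wed: 08:35–19:56 = 11 h 21 min; less 30 min break → 10 h 51 min
Total: 6 h 38 min + 8 h 14 min + 10 h 51 min = 25 h 43 min.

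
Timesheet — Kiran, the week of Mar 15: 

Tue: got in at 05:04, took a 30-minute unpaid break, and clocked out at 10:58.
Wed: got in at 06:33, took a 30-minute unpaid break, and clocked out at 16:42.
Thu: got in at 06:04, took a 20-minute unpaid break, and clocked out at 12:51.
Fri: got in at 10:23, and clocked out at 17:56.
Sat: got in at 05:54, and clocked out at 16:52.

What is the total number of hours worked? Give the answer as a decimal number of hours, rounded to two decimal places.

40.02 hours

Tue: 05:04–10:58 = 5 h 54 min; less 30 min break → 5 h 24 min
Wed: 06:33–16:42 = 10 h 9 min; less 30 min break → 9 h 39 min
Thu: 06:04–12:51 = 6 h 47 min; less 20 min break → 6 h 27 min
Fri: 10:23–17:56 = 7 h 33 min
Sat: 05:54–16:52 = 10 h 58 min
Total: 5 h 24 min + 9 h 39 min + 6 h 27 min + 7 h 33 min + 10 h 58 min = 40 h 1 min.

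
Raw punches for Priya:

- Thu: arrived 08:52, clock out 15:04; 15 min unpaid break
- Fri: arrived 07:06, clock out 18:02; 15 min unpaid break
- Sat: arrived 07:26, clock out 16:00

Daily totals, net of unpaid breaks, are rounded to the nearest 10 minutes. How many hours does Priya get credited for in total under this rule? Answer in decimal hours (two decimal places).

Thu: 08:52–15:04 = 6 h 12 min − 15 min = 5 h 57 min → rounds to 6 h 0 min
Fri: 07:06–18:02 = 10 h 56 min − 15 min = 10 h 41 min → rounds to 10 h 40 min
Sat: 07:26–16:00 = 8 h 34 min → rounds to 8 h 30 min
Total credited: 25 h 10 min.

25.17 hours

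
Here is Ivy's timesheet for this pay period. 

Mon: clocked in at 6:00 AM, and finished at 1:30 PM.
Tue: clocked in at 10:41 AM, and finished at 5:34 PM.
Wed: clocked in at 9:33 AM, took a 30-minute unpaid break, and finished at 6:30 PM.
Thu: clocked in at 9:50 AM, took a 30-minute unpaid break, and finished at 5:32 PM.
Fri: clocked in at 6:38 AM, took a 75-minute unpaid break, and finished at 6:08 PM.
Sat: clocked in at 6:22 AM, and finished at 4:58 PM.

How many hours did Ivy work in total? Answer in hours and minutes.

50 h 53 min

Mon: 6:00 AM–1:30 PM = 7 h 30 min
Tue: 10:41 AM–5:34 PM = 6 h 53 min
Wed: 9:33 AM–6:30 PM = 8 h 57 min; less 30 min break → 8 h 27 min
Thu: 9:50 AM–5:32 PM = 7 h 42 min; less 30 min break → 7 h 12 min
Fri: 6:38 AM–6:08 PM = 11 h 30 min; less 75 min break → 10 h 15 min
Sat: 6:22 AM–4:58 PM = 10 h 36 min
Total: 7 h 30 min + 6 h 53 min + 8 h 27 min + 7 h 12 min + 10 h 15 min + 10 h 36 min = 50 h 53 min.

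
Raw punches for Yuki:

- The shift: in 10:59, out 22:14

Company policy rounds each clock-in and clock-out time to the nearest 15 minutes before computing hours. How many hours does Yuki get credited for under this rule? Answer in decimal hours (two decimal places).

11.25 hours

The shift: in 10:59→11:00, out 22:14→22:15; 11 h 15 min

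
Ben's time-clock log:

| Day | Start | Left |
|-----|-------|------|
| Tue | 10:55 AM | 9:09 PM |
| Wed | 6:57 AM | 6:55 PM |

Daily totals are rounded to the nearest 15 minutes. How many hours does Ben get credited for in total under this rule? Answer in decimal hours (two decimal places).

22.25 hours

Tue: 10:55 AM–9:09 PM = 10 h 14 min → rounds to 10 h 15 min
Wed: 6:57 AM–6:55 PM = 11 h 58 min → rounds to 12 h 0 min
Total credited: 22 h 15 min.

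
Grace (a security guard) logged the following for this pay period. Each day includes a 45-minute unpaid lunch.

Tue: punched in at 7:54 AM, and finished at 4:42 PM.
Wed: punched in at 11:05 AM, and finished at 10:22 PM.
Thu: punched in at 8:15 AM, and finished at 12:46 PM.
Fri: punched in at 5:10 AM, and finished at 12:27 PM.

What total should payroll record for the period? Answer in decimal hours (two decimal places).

28.88 hours

Tue: 7:54 AM–4:42 PM = 8 h 48 min; less 45 min break → 8 h 3 min
Wed: 11:05 AM–10:22 PM = 11 h 17 min; less 45 min break → 10 h 32 min
Thu: 8:15 AM–12:46 PM = 4 h 31 min; less 45 min break → 3 h 46 min
Fri: 5:10 AM–12:27 PM = 7 h 17 min; less 45 min break → 6 h 32 min
Total: 8 h 3 min + 10 h 32 min + 3 h 46 min + 6 h 32 min = 28 h 53 min.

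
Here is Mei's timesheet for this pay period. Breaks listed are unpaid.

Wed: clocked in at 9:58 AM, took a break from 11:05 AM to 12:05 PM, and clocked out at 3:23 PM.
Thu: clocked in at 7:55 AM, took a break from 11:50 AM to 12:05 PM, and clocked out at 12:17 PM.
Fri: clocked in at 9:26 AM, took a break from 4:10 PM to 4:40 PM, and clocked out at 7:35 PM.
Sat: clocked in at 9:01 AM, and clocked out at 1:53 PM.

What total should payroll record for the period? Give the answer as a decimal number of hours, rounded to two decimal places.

Wed: 9:58 AM–3:23 PM = 5 h 25 min; less 60 min break → 4 h 25 min
Thu: 7:55 AM–12:17 PM = 4 h 22 min; less 15 min break → 4 h 7 min
Fri: 9:26 AM–7:35 PM = 10 h 9 min; less 30 min break → 9 h 39 min
Sat: 9:01 AM–1:53 PM = 4 h 52 min
Total: 4 h 25 min + 4 h 7 min + 9 h 39 min + 4 h 52 min = 23 h 3 min.

23.05 hours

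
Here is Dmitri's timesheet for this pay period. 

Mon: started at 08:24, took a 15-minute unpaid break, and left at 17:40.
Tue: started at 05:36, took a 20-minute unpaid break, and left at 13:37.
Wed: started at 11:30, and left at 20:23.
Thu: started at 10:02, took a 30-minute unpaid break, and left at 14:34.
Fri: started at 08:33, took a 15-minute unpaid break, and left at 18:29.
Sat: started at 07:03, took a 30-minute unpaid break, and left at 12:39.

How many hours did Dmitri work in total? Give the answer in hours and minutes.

Mon: 08:24–17:40 = 9 h 16 min; less 15 min break → 9 h 1 min
Tue: 05:36–13:37 = 8 h 1 min; less 20 min break → 7 h 41 min
Wed: 11:30–20:23 = 8 h 53 min
Thu: 10:02–14:34 = 4 h 32 min; less 30 min break → 4 h 2 min
Fri: 08:33–18:29 = 9 h 56 min; less 15 min break → 9 h 41 min
Sat: 07:03–12:39 = 5 h 36 min; less 30 min break → 5 h 6 min
Total: 9 h 1 min + 7 h 41 min + 8 h 53 min + 4 h 2 min + 9 h 41 min + 5 h 6 min = 44 h 24 min.

44 h 24 min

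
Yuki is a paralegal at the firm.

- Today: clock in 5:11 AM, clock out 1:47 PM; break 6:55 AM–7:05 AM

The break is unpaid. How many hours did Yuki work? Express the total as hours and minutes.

Today: 5:11 AM–1:47 PM = 8 h 36 min; less 10 min break → 8 h 26 min

8 h 26 min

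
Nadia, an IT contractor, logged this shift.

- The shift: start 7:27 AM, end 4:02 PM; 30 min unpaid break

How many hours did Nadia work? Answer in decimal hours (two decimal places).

8.08 hours

The shift: 7:27 AM–4:02 PM = 8 h 35 min; less 30 min break → 8 h 5 min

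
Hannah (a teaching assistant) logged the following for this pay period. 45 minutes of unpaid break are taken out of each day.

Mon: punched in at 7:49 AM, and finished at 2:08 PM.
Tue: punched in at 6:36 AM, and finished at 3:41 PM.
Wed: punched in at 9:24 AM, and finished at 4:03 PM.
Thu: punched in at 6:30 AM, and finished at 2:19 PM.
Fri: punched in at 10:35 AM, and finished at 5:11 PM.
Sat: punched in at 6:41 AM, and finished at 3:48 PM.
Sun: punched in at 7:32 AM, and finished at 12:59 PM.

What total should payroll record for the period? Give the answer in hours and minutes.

45 h 47 min

Mon: 7:49 AM–2:08 PM = 6 h 19 min; less 45 min break → 5 h 34 min
Tue: 6:36 AM–3:41 PM = 9 h 5 min; less 45 min break → 8 h 20 min
Wed: 9:24 AM–4:03 PM = 6 h 39 min; less 45 min break → 5 h 54 min
Thu: 6:30 AM–2:19 PM = 7 h 49 min; less 45 min break → 7 h 4 min
Fri: 10:35 AM–5:11 PM = 6 h 36 min; less 45 min break → 5 h 51 min
Sat: 6:41 AM–3:48 PM = 9 h 7 min; less 45 min break → 8 h 22 min
Sun: 7:32 AM–12:59 PM = 5 h 27 min; less 45 min break → 4 h 42 min
Total: 5 h 34 min + 8 h 20 min + 5 h 54 min + 7 h 4 min + 5 h 51 min + 8 h 22 min + 4 h 42 min = 45 h 47 min.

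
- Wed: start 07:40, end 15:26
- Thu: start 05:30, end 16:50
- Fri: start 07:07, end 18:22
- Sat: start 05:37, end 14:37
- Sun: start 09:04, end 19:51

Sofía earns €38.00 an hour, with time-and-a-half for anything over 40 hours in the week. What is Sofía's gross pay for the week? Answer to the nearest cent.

Wed: 07:40–15:26 = 7 h 46 min
Thu: 05:30–16:50 = 11 h 20 min
Fri: 07:07–18:22 = 11 h 15 min
Sat: 05:37–14:37 = 9 h 0 min
Sun: 09:04–19:51 = 10 h 47 min
Total worked: 50 h 8 min = 3008 min.
Regular 40 h 0 min = 2400 min at €38.00/h; overtime 10 h 8 min = 608 min at €57.00/h.
Pay = (2400 × €38.00 + 608 × €57.00) ÷ 60 = €2097.60.

€2097.60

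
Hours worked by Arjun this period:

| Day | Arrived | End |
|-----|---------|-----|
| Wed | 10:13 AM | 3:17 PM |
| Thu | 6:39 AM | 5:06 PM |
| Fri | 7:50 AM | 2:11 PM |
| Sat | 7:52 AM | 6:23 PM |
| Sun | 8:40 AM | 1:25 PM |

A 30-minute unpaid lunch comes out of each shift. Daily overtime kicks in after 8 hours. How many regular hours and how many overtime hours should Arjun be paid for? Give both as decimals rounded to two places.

Wed: 10:13 AM–3:17 PM = 5 h 4 min; less 30 min break → 4 h 34 min
Thu: 6:39 AM–5:06 PM = 10 h 27 min; less 30 min break → 9 h 57 min
Fri: 7:50 AM–2:11 PM = 6 h 21 min; less 30 min break → 5 h 51 min
Sat: 7:52 AM–6:23 PM = 10 h 31 min; less 30 min break → 10 h 1 min
Sun: 8:40 AM–1:25 PM = 4 h 45 min; less 30 min break → 4 h 15 min
Wed reg 4 h 34 min / OT 0 h 0 min; Thu reg 8 h 0 min / OT 1 h 57 min; Fri reg 5 h 51 min / OT 0 h 0 min; Sat reg 8 h 0 min / OT 2 h 1 min; Sun reg 4 h 15 min / OT 0 h 0 min.
Totals: regular 30 h 40 min, overtime 3 h 58 min.

Regular 30.67 hours, overtime 3.97 hours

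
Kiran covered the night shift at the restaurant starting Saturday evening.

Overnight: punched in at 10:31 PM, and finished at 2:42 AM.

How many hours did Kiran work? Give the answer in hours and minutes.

Overnight: 10:31 PM → midnight = 1 h 29 min; midnight → 2:42 AM = 2 h 42 min; span 4 h 11 min

4 h 11 min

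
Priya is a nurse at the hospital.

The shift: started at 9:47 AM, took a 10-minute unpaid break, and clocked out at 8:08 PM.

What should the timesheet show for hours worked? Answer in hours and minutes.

The shift: 9:47 AM–8:08 PM = 10 h 21 min; less 10 min break → 10 h 11 min

10 h 11 min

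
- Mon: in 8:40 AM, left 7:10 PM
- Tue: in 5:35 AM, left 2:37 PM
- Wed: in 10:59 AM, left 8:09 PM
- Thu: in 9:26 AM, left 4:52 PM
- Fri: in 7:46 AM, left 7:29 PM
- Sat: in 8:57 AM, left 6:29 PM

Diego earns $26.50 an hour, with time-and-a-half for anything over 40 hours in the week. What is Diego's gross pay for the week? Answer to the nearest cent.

$1750.99

Mon: 8:40 AM–7:10 PM = 10 h 30 min
Tue: 5:35 AM–2:37 PM = 9 h 2 min
Wed: 10:59 AM–8:09 PM = 9 h 10 min
Thu: 9:26 AM–4:52 PM = 7 h 26 min
Fri: 7:46 AM–7:29 PM = 11 h 43 min
Sat: 8:57 AM–6:29 PM = 9 h 32 min
Total worked: 57 h 23 min = 3443 min.
Regular 40 h 0 min = 2400 min at $26.50/h; overtime 17 h 23 min = 1043 min at $39.75/h.
Pay = (2400 × $26.50 + 1043 × $39.75) ÷ 60 = $1750.99.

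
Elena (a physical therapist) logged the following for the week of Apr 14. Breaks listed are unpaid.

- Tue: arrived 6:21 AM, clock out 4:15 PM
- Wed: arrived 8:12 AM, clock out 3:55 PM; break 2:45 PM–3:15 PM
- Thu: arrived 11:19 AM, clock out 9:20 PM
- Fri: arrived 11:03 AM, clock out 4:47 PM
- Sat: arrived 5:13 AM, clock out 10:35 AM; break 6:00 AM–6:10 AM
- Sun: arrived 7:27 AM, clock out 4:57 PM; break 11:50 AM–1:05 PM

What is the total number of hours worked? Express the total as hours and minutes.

46 h 19 min

Tue: 6:21 AM–4:15 PM = 9 h 54 min
Wed: 8:12 AM–3:55 PM = 7 h 43 min; less 30 min break → 7 h 13 min
Thu: 11:19 AM–9:20 PM = 10 h 1 min
Fri: 11:03 AM–4:47 PM = 5 h 44 min
Sat: 5:13 AM–10:35 AM = 5 h 22 min; less 10 min break → 5 h 12 min
Sun: 7:27 AM–4:57 PM = 9 h 30 min; less 75 min break → 8 h 15 min
Total: 9 h 54 min + 7 h 13 min + 10 h 1 min + 5 h 44 min + 5 h 12 min + 8 h 15 min = 46 h 19 min.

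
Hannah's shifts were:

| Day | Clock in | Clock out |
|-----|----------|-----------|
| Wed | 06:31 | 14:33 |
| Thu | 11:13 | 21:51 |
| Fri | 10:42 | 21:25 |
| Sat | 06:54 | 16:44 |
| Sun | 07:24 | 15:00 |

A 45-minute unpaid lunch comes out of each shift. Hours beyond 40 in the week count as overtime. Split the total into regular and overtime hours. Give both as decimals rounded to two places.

Regular 40.00 hours, overtime 3.07 hours

Wed: 06:31–14:33 = 8 h 2 min; less 45 min break → 7 h 17 min
Thu: 11:13–21:51 = 10 h 38 min; less 45 min break → 9 h 53 min
Fri: 10:42–21:25 = 10 h 43 min; less 45 min break → 9 h 58 min
Sat: 06:54–16:44 = 9 h 50 min; less 45 min break → 9 h 5 min
Sun: 07:24–15:00 = 7 h 36 min; less 45 min break → 6 h 51 min
Total worked: 43 h 4 min = 43.07 h.
Threshold 40 h → overtime 3 h 4 min, regular 40 h 0 min.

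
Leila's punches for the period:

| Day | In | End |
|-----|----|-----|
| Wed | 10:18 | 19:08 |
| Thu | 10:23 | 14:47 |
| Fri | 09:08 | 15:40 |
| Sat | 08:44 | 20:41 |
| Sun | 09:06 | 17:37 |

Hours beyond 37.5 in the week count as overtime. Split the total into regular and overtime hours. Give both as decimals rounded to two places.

Wed: 10:18–19:08 = 8 h 50 min
Thu: 10:23–14:47 = 4 h 24 min
Fri: 09:08–15:40 = 6 h 32 min
Sat: 08:44–20:41 = 11 h 57 min
Sun: 09:06–17:37 = 8 h 31 min
Total worked: 40 h 14 min = 40.23 h.
Threshold 37.5 h → overtime 2 h 44 min, regular 37 h 30 min.

Regular 37.50 hours, overtime 2.73 hours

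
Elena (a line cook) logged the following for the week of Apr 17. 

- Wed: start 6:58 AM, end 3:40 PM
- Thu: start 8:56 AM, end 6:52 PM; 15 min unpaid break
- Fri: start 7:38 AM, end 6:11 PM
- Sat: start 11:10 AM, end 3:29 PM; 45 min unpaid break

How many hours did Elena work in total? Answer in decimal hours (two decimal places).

Wed: 6:58 AM–3:40 PM = 8 h 42 min
Thu: 8:56 AM–6:52 PM = 9 h 56 min; less 15 min break → 9 h 41 min
Fri: 7:38 AM–6:11 PM = 10 h 33 min
Sat: 11:10 AM–3:29 PM = 4 h 19 min; less 45 min break → 3 h 34 min
Total: 8 h 42 min + 9 h 41 min + 10 h 33 min + 3 h 34 min = 32 h 30 min.

32.50 hours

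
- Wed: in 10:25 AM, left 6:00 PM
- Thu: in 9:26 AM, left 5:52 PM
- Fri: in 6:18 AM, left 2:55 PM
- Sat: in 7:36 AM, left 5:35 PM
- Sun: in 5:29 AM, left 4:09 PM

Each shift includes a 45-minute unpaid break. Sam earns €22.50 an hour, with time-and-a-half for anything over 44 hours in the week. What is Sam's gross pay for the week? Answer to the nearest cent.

Wed: 10:25 AM–6:00 PM = 7 h 35 min; less 45 min break → 6 h 50 min
Thu: 9:26 AM–5:52 PM = 8 h 26 min; less 45 min break → 7 h 41 min
Fri: 6:18 AM–2:55 PM = 8 h 37 min; less 45 min break → 7 h 52 min
Sat: 7:36 AM–5:35 PM = 9 h 59 min; less 45 min break → 9 h 14 min
Sun: 5:29 AM–4:09 PM = 10 h 40 min; less 45 min break → 9 h 55 min
Total worked: 41 h 32 min = 2492 min.
Regular 41 h 32 min = 2492 min at €22.50/h; overtime 0 h 0 min = 0 min at €33.75/h.
Pay = (2492 × €22.50 + 0 × €33.75) ÷ 60 = €934.50.

€934.50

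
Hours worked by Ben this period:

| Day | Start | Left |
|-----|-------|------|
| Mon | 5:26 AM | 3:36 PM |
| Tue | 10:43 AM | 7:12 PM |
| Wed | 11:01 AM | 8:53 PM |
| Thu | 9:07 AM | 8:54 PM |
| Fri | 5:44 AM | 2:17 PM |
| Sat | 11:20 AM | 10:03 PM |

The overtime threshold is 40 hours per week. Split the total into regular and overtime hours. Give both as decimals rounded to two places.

Mon: 5:26 AM–3:36 PM = 10 h 10 min
Tue: 10:43 AM–7:12 PM = 8 h 29 min
Wed: 11:01 AM–8:53 PM = 9 h 52 min
Thu: 9:07 AM–8:54 PM = 11 h 47 min
Fri: 5:44 AM–2:17 PM = 8 h 33 min
Sat: 11:20 AM–10:03 PM = 10 h 43 min
Total worked: 59 h 34 min = 59.57 h.
Threshold 40 h → overtime 19 h 34 min, regular 40 h 0 min.

Regular 40.00 hours, overtime 19.57 hours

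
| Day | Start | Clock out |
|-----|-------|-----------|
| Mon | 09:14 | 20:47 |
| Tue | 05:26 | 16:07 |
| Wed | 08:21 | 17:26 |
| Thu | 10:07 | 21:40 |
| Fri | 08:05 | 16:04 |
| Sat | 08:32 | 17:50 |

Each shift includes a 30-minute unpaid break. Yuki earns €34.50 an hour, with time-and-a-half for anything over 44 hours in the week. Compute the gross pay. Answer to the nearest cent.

€2198.51

Mon: 09:14–20:47 = 11 h 33 min; less 30 min break → 11 h 3 min
Tue: 05:26–16:07 = 10 h 41 min; less 30 min break → 10 h 11 min
Wed: 08:21–17:26 = 9 h 5 min; less 30 min break → 8 h 35 min
Thu: 10:07–21:40 = 11 h 33 min; less 30 min break → 11 h 3 min
Fri: 08:05–16:04 = 7 h 59 min; less 30 min break → 7 h 29 min
Sat: 08:32–17:50 = 9 h 18 min; less 30 min break → 8 h 48 min
Total worked: 57 h 9 min = 3429 min.
Regular 44 h 0 min = 2640 min at €34.50/h; overtime 13 h 9 min = 789 min at €51.75/h.
Pay = (2640 × €34.50 + 789 × €51.75) ÷ 60 = €2198.51.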